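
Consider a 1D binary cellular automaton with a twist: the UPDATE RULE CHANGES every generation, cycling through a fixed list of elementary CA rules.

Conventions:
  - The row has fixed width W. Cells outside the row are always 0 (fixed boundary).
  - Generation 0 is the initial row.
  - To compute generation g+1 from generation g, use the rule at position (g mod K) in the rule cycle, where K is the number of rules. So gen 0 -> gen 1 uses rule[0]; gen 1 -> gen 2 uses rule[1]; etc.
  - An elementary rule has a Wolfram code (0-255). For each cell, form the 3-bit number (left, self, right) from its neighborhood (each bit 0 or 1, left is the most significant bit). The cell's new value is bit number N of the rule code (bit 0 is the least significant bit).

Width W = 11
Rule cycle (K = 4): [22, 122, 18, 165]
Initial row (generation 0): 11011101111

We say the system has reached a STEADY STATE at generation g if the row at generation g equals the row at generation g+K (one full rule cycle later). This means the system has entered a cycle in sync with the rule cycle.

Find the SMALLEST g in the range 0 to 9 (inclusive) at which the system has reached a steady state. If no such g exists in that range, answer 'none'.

Answer: 1

Derivation:
Gen 0: 11011101111
Gen 1 (rule 22): 00000000000
Gen 2 (rule 122): 00000000000
Gen 3 (rule 18): 00000000000
Gen 4 (rule 165): 11111111111
Gen 5 (rule 22): 00000000000
Gen 6 (rule 122): 00000000000
Gen 7 (rule 18): 00000000000
Gen 8 (rule 165): 11111111111
Gen 9 (rule 22): 00000000000
Gen 10 (rule 122): 00000000000
Gen 11 (rule 18): 00000000000
Gen 12 (rule 165): 11111111111
Gen 13 (rule 22): 00000000000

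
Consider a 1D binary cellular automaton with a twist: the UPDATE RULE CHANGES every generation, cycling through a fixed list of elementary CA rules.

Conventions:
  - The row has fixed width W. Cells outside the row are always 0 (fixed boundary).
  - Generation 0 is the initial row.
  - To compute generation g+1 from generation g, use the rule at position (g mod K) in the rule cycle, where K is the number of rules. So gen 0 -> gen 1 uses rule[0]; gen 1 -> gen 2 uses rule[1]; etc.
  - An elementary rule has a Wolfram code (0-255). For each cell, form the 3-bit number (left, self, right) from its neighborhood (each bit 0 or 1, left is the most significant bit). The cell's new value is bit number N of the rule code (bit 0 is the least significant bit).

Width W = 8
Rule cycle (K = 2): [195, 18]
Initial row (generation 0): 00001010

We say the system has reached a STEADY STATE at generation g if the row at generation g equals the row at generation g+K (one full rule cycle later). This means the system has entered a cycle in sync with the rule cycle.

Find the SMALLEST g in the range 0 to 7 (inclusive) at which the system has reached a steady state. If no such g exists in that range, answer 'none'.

Answer: 6

Derivation:
Gen 0: 00001010
Gen 1 (rule 195): 11110000
Gen 2 (rule 18): 00001000
Gen 3 (rule 195): 11110011
Gen 4 (rule 18): 00001100
Gen 5 (rule 195): 11110101
Gen 6 (rule 18): 00000000
Gen 7 (rule 195): 11111111
Gen 8 (rule 18): 00000000
Gen 9 (rule 195): 11111111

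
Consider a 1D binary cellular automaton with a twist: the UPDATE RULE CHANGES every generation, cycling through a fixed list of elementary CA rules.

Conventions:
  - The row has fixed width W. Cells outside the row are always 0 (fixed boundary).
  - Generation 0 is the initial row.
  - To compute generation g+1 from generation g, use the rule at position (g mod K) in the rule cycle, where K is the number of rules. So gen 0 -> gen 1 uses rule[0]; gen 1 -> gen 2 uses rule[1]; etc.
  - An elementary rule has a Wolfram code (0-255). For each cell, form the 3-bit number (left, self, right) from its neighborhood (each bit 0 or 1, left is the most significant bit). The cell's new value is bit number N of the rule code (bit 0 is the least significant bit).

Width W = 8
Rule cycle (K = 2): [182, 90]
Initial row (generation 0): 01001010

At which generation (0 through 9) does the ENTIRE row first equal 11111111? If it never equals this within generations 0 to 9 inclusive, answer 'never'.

Answer: 1

Derivation:
Gen 0: 01001010
Gen 1 (rule 182): 11111111
Gen 2 (rule 90): 10000001
Gen 3 (rule 182): 11000011
Gen 4 (rule 90): 11100111
Gen 5 (rule 182): 01011010
Gen 6 (rule 90): 10011001
Gen 7 (rule 182): 11100111
Gen 8 (rule 90): 10111101
Gen 9 (rule 182): 11011011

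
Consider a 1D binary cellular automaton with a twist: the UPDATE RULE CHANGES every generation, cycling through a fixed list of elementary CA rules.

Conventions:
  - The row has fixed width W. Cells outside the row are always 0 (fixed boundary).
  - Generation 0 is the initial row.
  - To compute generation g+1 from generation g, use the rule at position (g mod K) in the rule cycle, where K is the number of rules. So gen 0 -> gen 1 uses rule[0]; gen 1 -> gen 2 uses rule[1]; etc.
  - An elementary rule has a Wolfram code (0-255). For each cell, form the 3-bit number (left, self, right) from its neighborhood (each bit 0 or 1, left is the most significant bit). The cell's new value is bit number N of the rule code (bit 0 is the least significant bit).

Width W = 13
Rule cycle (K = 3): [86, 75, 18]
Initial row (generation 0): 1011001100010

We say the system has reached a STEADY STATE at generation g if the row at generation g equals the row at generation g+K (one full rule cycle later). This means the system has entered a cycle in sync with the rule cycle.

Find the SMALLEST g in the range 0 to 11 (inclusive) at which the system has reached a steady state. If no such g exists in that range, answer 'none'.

Answer: 6

Derivation:
Gen 0: 1011001100010
Gen 1 (rule 86): 1001110110111
Gen 2 (rule 75): 0011010110101
Gen 3 (rule 18): 0100000000000
Gen 4 (rule 86): 1110000000000
Gen 5 (rule 75): 1010111111111
Gen 6 (rule 18): 0000000000000
Gen 7 (rule 86): 0000000000000
Gen 8 (rule 75): 1111111111111
Gen 9 (rule 18): 0000000000000
Gen 10 (rule 86): 0000000000000
Gen 11 (rule 75): 1111111111111
Gen 12 (rule 18): 0000000000000
Gen 13 (rule 86): 0000000000000
Gen 14 (rule 75): 1111111111111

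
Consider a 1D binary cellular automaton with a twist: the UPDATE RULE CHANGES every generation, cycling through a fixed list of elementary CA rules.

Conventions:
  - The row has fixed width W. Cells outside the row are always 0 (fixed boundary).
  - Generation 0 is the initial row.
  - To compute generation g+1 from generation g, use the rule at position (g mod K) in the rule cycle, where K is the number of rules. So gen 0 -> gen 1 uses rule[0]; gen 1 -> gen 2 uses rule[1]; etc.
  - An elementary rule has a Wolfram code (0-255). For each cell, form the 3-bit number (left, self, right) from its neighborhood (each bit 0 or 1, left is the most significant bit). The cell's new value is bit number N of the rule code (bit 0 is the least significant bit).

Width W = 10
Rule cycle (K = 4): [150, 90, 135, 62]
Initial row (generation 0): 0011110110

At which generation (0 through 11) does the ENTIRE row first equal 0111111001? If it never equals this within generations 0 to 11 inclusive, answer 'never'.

Gen 0: 0011110110
Gen 1 (rule 150): 0101100001
Gen 2 (rule 90): 1001110010
Gen 3 (rule 135): 1010100110
Gen 4 (rule 62): 1111111101
Gen 5 (rule 150): 0111111001
Gen 6 (rule 90): 1100001110
Gen 7 (rule 135): 0001110100
Gen 8 (rule 62): 0011001110
Gen 9 (rule 150): 0100110101
Gen 10 (rule 90): 1011110000
Gen 11 (rule 135): 1001100111

Answer: 5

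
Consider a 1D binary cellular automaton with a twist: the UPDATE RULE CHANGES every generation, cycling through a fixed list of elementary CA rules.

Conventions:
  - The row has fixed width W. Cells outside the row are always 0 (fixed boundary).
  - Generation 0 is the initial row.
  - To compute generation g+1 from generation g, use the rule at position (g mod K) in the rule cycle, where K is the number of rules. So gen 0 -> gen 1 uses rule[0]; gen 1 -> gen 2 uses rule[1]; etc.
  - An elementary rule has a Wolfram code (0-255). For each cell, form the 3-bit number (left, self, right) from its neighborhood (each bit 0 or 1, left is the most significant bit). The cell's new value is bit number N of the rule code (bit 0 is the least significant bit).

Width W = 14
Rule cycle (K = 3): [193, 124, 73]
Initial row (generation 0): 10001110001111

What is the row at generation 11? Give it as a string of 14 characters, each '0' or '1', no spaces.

Answer: 00110110000011

Derivation:
Gen 0: 10001110001111
Gen 1 (rule 193): 00100110100111
Gen 2 (rule 124): 00110111110101
Gen 3 (rule 73): 10110100010000
Gen 4 (rule 193): 00010001000111
Gen 5 (rule 124): 00011001100101
Gen 6 (rule 73): 11011001100000
Gen 7 (rule 193): 01001000101111
Gen 8 (rule 124): 01101100111001
Gen 9 (rule 73): 01101100101000
Gen 10 (rule 193): 00100100000011
Gen 11 (rule 124): 00110110000011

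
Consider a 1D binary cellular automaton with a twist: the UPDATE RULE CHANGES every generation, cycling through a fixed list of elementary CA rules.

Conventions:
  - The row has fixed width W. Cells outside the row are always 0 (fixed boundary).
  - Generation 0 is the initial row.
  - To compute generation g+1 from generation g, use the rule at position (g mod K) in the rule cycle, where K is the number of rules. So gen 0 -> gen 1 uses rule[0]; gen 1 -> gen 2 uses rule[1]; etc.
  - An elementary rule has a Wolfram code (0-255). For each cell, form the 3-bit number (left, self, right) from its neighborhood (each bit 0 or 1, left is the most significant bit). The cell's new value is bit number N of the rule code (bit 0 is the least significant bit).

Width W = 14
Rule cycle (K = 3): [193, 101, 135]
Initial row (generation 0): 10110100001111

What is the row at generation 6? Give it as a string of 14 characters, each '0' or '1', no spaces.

Gen 0: 10110100001111
Gen 1 (rule 193): 00010001100111
Gen 2 (rule 101): 11010100100001
Gen 3 (rule 135): 00010101101111
Gen 4 (rule 193): 11000000100111
Gen 5 (rule 101): 01011110100001
Gen 6 (rule 135): 11001100101111

Answer: 11001100101111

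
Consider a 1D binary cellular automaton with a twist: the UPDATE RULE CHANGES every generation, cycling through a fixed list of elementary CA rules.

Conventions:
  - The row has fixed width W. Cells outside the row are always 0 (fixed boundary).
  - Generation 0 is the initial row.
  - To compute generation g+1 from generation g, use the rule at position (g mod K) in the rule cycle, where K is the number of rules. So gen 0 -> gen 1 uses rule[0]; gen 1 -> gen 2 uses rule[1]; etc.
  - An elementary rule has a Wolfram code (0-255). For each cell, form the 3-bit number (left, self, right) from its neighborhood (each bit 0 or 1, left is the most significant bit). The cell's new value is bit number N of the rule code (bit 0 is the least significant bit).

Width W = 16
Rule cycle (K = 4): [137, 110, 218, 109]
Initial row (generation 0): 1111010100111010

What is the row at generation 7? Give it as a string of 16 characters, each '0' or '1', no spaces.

Answer: 0101111011111111

Derivation:
Gen 0: 1111010100111010
Gen 1 (rule 137): 1110000000110000
Gen 2 (rule 110): 1010000001110000
Gen 3 (rule 218): 0001000011111000
Gen 4 (rule 109): 1101011010001011
Gen 5 (rule 137): 1000010000100010
Gen 6 (rule 110): 1000110001100110
Gen 7 (rule 218): 0101111011111111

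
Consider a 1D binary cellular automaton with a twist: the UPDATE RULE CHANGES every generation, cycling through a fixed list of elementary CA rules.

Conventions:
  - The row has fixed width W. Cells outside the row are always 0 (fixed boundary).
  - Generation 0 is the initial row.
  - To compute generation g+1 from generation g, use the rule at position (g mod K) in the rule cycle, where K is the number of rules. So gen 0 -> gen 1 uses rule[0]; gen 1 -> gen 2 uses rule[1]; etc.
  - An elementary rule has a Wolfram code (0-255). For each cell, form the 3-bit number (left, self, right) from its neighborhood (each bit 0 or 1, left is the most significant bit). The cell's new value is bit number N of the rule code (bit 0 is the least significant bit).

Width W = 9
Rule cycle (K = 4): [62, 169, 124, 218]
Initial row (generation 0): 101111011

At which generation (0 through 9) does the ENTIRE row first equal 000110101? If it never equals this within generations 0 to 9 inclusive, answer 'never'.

Gen 0: 101111011
Gen 1 (rule 62): 111000110
Gen 2 (rule 169): 110010100
Gen 3 (rule 124): 111011110
Gen 4 (rule 218): 111011111
Gen 5 (rule 62): 100110000
Gen 6 (rule 169): 000100111
Gen 7 (rule 124): 000110101
Gen 8 (rule 218): 001110000
Gen 9 (rule 62): 011001000

Answer: 7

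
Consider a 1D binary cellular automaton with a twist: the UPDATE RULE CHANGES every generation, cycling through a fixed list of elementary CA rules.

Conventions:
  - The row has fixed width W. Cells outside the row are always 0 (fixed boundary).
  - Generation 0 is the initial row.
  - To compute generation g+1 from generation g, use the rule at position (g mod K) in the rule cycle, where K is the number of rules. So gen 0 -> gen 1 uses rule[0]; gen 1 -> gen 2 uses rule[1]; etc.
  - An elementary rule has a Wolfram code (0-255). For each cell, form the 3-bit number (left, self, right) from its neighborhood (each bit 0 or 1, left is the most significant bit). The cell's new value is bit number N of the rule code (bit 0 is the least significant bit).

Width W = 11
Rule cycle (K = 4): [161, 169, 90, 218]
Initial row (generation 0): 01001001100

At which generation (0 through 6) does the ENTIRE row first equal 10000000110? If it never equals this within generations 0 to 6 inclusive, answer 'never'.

Answer: 3

Derivation:
Gen 0: 01001001100
Gen 1 (rule 161): 00000000001
Gen 2 (rule 169): 11111111100
Gen 3 (rule 90): 10000000110
Gen 4 (rule 218): 01000001111
Gen 5 (rule 161): 00011100110
Gen 6 (rule 169): 11011000100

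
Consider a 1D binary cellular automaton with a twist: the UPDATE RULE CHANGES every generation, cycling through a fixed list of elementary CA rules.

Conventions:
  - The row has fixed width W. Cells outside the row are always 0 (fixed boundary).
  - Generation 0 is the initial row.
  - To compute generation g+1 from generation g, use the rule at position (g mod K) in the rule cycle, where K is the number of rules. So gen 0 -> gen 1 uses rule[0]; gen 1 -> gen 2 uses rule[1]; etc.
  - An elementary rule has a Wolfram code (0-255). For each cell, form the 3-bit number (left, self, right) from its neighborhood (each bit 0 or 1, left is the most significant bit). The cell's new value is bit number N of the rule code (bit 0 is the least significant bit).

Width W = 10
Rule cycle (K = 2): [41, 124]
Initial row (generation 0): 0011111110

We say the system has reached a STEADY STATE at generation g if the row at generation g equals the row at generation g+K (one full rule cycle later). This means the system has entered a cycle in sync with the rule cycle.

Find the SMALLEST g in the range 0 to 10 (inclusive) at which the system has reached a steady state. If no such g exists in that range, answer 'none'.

Answer: none

Derivation:
Gen 0: 0011111110
Gen 1 (rule 41): 1010000000
Gen 2 (rule 124): 1111000000
Gen 3 (rule 41): 1000011111
Gen 4 (rule 124): 1100010001
Gen 5 (rule 41): 1001000100
Gen 6 (rule 124): 1101100110
Gen 7 (rule 41): 1011000100
Gen 8 (rule 124): 1111100110
Gen 9 (rule 41): 1000000100
Gen 10 (rule 124): 1100000110
Gen 11 (rule 41): 1001110100
Gen 12 (rule 124): 1101011110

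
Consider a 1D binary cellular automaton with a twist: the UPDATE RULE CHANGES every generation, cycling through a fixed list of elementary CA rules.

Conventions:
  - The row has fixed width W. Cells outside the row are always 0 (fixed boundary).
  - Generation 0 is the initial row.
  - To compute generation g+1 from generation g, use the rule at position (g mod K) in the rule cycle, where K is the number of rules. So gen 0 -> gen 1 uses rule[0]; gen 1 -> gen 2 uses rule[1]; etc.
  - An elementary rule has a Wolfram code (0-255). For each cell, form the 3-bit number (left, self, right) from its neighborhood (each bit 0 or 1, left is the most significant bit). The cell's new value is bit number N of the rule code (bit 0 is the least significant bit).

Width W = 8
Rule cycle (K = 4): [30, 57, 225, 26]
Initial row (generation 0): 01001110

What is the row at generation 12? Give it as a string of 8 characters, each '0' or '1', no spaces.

Answer: 01000100

Derivation:
Gen 0: 01001110
Gen 1 (rule 30): 11111001
Gen 2 (rule 57): 10000100
Gen 3 (rule 225): 00110001
Gen 4 (rule 26): 01101010
Gen 5 (rule 30): 11001011
Gen 6 (rule 57): 10100110
Gen 7 (rule 225): 01000010
Gen 8 (rule 26): 10100101
Gen 9 (rule 30): 10111101
Gen 10 (rule 57): 01100010
Gen 11 (rule 225): 00101000
Gen 12 (rule 26): 01000100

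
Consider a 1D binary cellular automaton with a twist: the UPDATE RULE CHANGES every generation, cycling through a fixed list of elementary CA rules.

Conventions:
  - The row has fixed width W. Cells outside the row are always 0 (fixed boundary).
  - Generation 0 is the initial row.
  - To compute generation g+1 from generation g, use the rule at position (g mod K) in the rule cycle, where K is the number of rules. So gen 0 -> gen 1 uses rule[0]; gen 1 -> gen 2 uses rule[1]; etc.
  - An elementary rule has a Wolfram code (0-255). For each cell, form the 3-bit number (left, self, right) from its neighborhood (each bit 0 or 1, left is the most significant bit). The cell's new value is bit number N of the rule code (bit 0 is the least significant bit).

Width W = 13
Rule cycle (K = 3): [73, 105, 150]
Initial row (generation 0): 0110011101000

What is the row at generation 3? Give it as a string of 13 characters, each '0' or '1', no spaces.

Gen 0: 0110011101000
Gen 1 (rule 73): 0110010100011
Gen 2 (rule 105): 0110001001011
Gen 3 (rule 150): 1001011111000

Answer: 1001011111000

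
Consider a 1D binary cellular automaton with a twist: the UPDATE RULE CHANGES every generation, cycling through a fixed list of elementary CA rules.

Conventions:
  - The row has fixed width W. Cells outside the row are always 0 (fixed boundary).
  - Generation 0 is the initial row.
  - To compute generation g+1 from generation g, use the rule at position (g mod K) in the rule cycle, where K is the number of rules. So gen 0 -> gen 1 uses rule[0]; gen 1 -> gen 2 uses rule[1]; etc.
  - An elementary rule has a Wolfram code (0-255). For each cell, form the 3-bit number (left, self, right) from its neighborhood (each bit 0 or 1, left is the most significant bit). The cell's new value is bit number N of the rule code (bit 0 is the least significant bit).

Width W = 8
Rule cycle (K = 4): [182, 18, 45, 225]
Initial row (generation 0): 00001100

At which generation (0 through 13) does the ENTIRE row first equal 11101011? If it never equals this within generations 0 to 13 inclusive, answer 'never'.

Gen 0: 00001100
Gen 1 (rule 182): 00010010
Gen 2 (rule 18): 00101101
Gen 3 (rule 45): 10111011
Gen 4 (rule 225): 01011101
Gen 5 (rule 182): 11101011
Gen 6 (rule 18): 00000000
Gen 7 (rule 45): 11111111
Gen 8 (rule 225): 01111111
Gen 9 (rule 182): 10111110
Gen 10 (rule 18): 00000001
Gen 11 (rule 45): 11111101
Gen 12 (rule 225): 01111110
Gen 13 (rule 182): 10111101

Answer: 5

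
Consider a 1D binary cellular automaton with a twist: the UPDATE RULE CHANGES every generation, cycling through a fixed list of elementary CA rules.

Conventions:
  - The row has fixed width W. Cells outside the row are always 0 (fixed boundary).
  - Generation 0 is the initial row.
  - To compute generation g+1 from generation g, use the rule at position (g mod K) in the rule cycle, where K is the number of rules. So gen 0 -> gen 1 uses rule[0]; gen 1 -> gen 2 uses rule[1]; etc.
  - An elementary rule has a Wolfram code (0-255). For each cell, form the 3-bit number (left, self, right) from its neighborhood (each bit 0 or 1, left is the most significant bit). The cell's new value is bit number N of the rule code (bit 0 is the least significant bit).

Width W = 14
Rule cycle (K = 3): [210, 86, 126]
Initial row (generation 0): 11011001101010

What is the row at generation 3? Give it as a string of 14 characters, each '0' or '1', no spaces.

Answer: 10011111111111

Derivation:
Gen 0: 11011001101010
Gen 1 (rule 210): 01001110100001
Gen 2 (rule 86): 11110010110011
Gen 3 (rule 126): 10011111111111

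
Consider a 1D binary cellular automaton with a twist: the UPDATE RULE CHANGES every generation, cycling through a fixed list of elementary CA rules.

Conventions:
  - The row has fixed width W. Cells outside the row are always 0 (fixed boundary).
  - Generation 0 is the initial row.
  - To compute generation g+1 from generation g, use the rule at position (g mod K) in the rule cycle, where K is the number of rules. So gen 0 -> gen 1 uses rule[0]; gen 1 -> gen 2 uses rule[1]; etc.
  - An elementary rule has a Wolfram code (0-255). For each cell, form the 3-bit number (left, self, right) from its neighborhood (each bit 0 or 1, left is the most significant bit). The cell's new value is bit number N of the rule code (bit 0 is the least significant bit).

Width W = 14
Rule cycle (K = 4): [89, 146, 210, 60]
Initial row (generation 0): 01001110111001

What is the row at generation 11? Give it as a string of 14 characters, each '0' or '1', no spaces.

Gen 0: 01001110111001
Gen 1 (rule 89): 00101010101100
Gen 2 (rule 146): 01000000000010
Gen 3 (rule 210): 10100000000101
Gen 4 (rule 60): 11110000000111
Gen 5 (rule 89): 10011111110101
Gen 6 (rule 146): 01101111100000
Gen 7 (rule 210): 10100111110000
Gen 8 (rule 60): 11110100001000
Gen 9 (rule 89): 10010011100111
Gen 10 (rule 146): 01101101011010
Gen 11 (rule 210): 10100100001001

Answer: 10100100001001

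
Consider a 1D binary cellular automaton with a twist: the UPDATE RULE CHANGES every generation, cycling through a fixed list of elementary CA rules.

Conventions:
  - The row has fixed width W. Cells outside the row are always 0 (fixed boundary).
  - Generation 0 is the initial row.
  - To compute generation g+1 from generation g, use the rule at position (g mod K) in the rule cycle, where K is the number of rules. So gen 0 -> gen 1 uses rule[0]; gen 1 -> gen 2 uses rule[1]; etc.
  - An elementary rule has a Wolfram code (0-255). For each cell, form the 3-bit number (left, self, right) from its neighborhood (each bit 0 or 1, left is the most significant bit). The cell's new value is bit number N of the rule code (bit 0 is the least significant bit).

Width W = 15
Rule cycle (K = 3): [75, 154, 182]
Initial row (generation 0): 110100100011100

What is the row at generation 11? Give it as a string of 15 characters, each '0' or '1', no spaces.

Gen 0: 110100100011100
Gen 1 (rule 75): 110001001110101
Gen 2 (rule 154): 101010111100000
Gen 3 (rule 182): 111111011010000
Gen 4 (rule 75): 100001011000111
Gen 5 (rule 154): 010010010101110
Gen 6 (rule 182): 111111111110101
Gen 7 (rule 75): 100000000010000
Gen 8 (rule 154): 010000000101000
Gen 9 (rule 182): 111000001111100
Gen 10 (rule 75): 101011111000101
Gen 11 (rule 154): 000011110101000

Answer: 000011110101000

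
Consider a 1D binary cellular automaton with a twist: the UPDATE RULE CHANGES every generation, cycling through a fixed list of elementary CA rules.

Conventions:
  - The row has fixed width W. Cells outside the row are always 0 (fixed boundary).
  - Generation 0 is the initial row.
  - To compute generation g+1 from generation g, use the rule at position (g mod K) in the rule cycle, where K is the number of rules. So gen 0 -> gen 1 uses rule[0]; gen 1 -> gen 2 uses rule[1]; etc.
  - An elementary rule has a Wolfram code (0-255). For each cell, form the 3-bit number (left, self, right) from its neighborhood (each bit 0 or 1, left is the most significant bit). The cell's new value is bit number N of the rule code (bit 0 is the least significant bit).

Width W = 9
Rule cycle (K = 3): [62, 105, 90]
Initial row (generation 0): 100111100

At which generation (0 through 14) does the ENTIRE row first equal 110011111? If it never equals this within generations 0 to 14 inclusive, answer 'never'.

Gen 0: 100111100
Gen 1 (rule 62): 111100010
Gen 2 (rule 105): 100101000
Gen 3 (rule 90): 011000100
Gen 4 (rule 62): 110101110
Gen 5 (rule 105): 111011010
Gen 6 (rule 90): 101011001
Gen 7 (rule 62): 111110111
Gen 8 (rule 105): 100011101
Gen 9 (rule 90): 010110100
Gen 10 (rule 62): 111101110
Gen 11 (rule 105): 100111010
Gen 12 (rule 90): 011101001
Gen 13 (rule 62): 110011111
Gen 14 (rule 105): 110010001

Answer: 13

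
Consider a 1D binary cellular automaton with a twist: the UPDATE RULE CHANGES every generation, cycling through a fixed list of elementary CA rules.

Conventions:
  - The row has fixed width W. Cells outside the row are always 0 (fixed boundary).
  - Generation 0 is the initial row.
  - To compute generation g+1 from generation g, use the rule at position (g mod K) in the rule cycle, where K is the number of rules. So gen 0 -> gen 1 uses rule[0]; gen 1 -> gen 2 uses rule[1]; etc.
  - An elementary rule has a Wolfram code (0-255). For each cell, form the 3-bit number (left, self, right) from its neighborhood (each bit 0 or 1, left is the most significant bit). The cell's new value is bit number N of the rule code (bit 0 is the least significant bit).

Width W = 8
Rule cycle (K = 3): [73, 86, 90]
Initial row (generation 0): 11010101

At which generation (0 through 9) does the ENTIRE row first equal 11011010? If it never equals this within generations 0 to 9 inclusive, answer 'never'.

Gen 0: 11010101
Gen 1 (rule 73): 11000000
Gen 2 (rule 86): 01100000
Gen 3 (rule 90): 11110000
Gen 4 (rule 73): 10010111
Gen 5 (rule 86): 11110001
Gen 6 (rule 90): 10011010
Gen 7 (rule 73): 00011000
Gen 8 (rule 86): 00101100
Gen 9 (rule 90): 01001110

Answer: never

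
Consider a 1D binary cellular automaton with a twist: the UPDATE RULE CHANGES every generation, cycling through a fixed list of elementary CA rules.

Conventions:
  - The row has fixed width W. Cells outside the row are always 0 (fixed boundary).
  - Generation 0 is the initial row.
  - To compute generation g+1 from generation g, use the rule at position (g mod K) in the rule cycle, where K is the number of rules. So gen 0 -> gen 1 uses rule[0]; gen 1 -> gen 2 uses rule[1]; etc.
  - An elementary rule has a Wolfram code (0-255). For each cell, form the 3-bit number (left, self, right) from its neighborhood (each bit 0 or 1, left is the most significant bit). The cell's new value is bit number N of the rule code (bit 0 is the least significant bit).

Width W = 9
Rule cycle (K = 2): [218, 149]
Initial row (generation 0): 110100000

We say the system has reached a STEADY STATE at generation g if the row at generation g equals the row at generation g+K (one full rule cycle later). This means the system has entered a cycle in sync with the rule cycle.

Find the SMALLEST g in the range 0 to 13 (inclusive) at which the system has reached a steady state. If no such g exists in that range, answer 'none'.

Gen 0: 110100000
Gen 1 (rule 218): 110010000
Gen 2 (rule 149): 001011111
Gen 3 (rule 218): 010011111
Gen 4 (rule 149): 011001110
Gen 5 (rule 218): 111111111
Gen 6 (rule 149): 011111110
Gen 7 (rule 218): 111111111
Gen 8 (rule 149): 011111110
Gen 9 (rule 218): 111111111
Gen 10 (rule 149): 011111110
Gen 11 (rule 218): 111111111
Gen 12 (rule 149): 011111110
Gen 13 (rule 218): 111111111
Gen 14 (rule 149): 011111110
Gen 15 (rule 218): 111111111

Answer: 5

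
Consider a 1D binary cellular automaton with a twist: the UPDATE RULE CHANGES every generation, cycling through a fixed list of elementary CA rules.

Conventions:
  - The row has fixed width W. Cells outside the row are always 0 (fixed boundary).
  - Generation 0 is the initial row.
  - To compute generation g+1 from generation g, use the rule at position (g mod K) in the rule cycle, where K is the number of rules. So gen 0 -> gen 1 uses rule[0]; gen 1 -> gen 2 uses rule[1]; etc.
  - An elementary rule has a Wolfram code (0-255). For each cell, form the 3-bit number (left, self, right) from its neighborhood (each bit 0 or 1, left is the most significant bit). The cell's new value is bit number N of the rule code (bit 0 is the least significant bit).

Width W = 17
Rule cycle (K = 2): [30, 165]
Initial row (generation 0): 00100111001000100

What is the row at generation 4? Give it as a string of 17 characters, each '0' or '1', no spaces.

Gen 0: 00100111001000100
Gen 1 (rule 30): 01111100111101110
Gen 2 (rule 165): 00111000011010100
Gen 3 (rule 30): 01100100110010110
Gen 4 (rule 165): 00000100000011000

Answer: 00000100000011000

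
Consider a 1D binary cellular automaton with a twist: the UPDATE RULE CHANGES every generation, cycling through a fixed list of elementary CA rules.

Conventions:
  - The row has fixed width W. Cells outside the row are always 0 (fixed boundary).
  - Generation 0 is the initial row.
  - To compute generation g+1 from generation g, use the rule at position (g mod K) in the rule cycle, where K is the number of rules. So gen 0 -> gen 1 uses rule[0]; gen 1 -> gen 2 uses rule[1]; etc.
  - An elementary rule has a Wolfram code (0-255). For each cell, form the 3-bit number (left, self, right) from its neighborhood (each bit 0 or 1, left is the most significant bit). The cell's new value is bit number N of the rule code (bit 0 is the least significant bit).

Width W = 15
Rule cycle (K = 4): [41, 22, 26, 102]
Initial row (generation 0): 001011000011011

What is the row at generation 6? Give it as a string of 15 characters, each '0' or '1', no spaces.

Answer: 111011100000000

Derivation:
Gen 0: 001011000011011
Gen 1 (rule 41): 100110011010110
Gen 2 (rule 22): 111001100010001
Gen 3 (rule 26): 100111010101010
Gen 4 (rule 102): 101001111111110
Gen 5 (rule 41): 010001000000000
Gen 6 (rule 22): 111011100000000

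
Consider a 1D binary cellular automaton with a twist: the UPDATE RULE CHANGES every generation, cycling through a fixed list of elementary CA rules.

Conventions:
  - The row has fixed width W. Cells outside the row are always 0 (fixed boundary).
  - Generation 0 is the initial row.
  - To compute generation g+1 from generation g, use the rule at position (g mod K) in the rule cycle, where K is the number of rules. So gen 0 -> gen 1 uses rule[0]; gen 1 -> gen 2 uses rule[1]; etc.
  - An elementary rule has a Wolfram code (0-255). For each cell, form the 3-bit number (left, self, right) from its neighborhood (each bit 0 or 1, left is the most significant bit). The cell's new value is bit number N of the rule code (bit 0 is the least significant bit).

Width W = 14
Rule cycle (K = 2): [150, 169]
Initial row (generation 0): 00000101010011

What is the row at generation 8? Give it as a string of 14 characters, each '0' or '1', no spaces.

Gen 0: 00000101010011
Gen 1 (rule 150): 00001101011100
Gen 2 (rule 169): 11101010111001
Gen 3 (rule 150): 01001010010111
Gen 4 (rule 169): 00000100001110
Gen 5 (rule 150): 00001110010101
Gen 6 (rule 169): 11101100001010
Gen 7 (rule 150): 01000010011011
Gen 8 (rule 169): 00011000010110

Answer: 00011000010110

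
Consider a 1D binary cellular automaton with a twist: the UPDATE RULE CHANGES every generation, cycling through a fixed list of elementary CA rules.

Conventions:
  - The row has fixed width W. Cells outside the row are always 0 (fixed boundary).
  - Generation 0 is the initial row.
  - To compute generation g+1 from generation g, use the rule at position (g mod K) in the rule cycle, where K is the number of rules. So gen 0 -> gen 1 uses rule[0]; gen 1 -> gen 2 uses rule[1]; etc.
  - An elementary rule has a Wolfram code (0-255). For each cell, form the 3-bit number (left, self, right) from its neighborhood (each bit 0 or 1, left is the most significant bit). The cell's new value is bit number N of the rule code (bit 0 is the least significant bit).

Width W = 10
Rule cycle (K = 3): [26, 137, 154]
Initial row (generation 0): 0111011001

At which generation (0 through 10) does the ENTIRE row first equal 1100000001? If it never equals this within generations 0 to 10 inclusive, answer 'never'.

Answer: 4

Derivation:
Gen 0: 0111011001
Gen 1 (rule 26): 1100010110
Gen 2 (rule 137): 1001000100
Gen 3 (rule 154): 0110101010
Gen 4 (rule 26): 1100000001
Gen 5 (rule 137): 1001111100
Gen 6 (rule 154): 0111111010
Gen 7 (rule 26): 1100000001
Gen 8 (rule 137): 1001111100
Gen 9 (rule 154): 0111111010
Gen 10 (rule 26): 1100000001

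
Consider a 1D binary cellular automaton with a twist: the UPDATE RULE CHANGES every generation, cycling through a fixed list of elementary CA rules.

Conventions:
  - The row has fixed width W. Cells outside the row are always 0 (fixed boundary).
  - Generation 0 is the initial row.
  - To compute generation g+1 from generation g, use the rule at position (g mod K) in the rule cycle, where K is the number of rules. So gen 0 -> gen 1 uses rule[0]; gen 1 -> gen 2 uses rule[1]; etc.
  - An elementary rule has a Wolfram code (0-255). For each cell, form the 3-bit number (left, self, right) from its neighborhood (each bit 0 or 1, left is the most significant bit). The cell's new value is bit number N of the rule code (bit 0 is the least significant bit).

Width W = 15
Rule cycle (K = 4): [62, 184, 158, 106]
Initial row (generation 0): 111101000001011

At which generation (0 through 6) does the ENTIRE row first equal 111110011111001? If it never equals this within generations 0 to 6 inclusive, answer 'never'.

Gen 0: 111101000001011
Gen 1 (rule 62): 100011100011110
Gen 2 (rule 184): 010011010011101
Gen 3 (rule 158): 111110011111001
Gen 4 (rule 106): 100010110001010
Gen 5 (rule 62): 110111101011111
Gen 6 (rule 184): 101111010111110

Answer: 3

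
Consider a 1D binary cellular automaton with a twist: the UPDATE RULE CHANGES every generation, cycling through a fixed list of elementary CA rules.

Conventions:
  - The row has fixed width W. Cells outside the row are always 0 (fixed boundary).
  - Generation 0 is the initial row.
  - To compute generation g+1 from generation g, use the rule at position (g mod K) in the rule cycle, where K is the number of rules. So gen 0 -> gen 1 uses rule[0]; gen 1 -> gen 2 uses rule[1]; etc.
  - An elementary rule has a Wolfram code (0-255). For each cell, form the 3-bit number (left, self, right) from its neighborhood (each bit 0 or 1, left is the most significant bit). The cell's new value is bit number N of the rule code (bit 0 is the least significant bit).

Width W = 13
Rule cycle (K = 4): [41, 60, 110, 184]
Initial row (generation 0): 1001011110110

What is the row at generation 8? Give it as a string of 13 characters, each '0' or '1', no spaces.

Answer: 1101111101110

Derivation:
Gen 0: 1001011110110
Gen 1 (rule 41): 0000110001100
Gen 2 (rule 60): 0000101001010
Gen 3 (rule 110): 0001111011110
Gen 4 (rule 184): 0001110111101
Gen 5 (rule 41): 1101001100010
Gen 6 (rule 60): 1011101010011
Gen 7 (rule 110): 1110111110111
Gen 8 (rule 184): 1101111101110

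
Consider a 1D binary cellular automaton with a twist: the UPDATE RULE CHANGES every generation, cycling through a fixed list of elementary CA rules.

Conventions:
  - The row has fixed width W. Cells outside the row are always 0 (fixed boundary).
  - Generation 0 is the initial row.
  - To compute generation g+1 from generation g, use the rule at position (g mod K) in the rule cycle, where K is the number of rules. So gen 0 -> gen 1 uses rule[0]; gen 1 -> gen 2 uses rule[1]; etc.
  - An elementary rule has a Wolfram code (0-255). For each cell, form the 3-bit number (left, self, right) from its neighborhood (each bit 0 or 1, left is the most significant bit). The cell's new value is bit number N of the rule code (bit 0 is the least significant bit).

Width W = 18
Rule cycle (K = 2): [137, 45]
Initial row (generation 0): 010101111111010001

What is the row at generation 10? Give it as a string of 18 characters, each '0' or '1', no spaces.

Answer: 111010111110100111

Derivation:
Gen 0: 010101111111010001
Gen 1 (rule 137): 000001111110000100
Gen 2 (rule 45): 111101000000110101
Gen 3 (rule 137): 111000011110100000
Gen 4 (rule 45): 100011010001101111
Gen 5 (rule 137): 001010000101001110
Gen 6 (rule 45): 101110110111001000
Gen 7 (rule 137): 001100100110000011
Gen 8 (rule 45): 101000100100111010
Gen 9 (rule 137): 000010000000110000
Gen 10 (rule 45): 111010111110100111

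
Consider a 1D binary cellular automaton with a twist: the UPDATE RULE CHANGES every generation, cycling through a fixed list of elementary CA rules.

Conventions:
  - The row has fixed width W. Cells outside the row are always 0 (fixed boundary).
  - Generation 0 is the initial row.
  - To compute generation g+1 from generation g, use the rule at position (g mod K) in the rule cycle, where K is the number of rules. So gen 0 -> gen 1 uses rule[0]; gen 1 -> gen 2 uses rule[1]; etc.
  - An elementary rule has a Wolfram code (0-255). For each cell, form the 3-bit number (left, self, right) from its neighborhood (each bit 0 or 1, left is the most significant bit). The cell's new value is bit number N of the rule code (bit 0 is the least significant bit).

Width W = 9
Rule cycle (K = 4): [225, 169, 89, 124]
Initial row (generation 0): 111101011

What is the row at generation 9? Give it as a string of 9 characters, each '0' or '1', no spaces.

Gen 0: 111101011
Gen 1 (rule 225): 011110101
Gen 2 (rule 169): 011101010
Gen 3 (rule 89): 010100001
Gen 4 (rule 124): 011110001
Gen 5 (rule 225): 001110100
Gen 6 (rule 169): 101101001
Gen 7 (rule 89): 001100100
Gen 8 (rule 124): 001110110
Gen 9 (rule 225): 100111010

Answer: 100111010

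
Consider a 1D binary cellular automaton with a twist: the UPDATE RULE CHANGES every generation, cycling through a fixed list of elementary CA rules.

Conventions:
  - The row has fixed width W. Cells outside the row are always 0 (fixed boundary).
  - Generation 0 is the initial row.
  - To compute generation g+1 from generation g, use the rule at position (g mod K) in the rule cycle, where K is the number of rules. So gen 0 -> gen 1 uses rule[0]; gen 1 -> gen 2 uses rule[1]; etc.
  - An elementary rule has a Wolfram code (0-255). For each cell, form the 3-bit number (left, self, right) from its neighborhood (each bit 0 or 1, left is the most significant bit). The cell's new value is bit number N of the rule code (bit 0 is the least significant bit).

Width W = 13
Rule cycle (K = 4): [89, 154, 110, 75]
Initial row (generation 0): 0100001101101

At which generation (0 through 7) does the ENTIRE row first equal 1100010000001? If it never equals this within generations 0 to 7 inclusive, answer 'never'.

Gen 0: 0100001101101
Gen 1 (rule 89): 0011101101100
Gen 2 (rule 154): 0111001001010
Gen 3 (rule 110): 1101011011110
Gen 4 (rule 75): 1100011010010
Gen 5 (rule 89): 1111011001001
Gen 6 (rule 154): 1110010110110
Gen 7 (rule 110): 1010111111110

Answer: never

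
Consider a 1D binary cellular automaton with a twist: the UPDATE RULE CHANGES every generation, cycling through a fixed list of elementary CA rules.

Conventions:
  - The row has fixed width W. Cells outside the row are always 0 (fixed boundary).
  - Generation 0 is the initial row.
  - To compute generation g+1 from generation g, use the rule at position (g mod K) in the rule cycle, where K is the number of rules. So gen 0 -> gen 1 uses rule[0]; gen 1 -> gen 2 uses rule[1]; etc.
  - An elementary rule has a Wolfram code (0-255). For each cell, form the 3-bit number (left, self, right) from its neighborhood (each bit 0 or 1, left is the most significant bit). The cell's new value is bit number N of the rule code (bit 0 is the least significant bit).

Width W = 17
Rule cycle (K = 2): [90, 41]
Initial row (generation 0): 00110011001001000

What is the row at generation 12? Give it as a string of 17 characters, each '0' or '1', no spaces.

Answer: 11001100100010100

Derivation:
Gen 0: 00110011001001000
Gen 1 (rule 90): 01111111110110100
Gen 2 (rule 41): 01000000001101001
Gen 3 (rule 90): 10100000011100110
Gen 4 (rule 41): 01001111010000100
Gen 5 (rule 90): 10111001001001010
Gen 6 (rule 41): 01100000000000100
Gen 7 (rule 90): 11110000000001010
Gen 8 (rule 41): 10000111111100100
Gen 9 (rule 90): 01001100000111010
Gen 10 (rule 41): 00001001110100100
Gen 11 (rule 90): 00010111010011010
Gen 12 (rule 41): 11001100100010100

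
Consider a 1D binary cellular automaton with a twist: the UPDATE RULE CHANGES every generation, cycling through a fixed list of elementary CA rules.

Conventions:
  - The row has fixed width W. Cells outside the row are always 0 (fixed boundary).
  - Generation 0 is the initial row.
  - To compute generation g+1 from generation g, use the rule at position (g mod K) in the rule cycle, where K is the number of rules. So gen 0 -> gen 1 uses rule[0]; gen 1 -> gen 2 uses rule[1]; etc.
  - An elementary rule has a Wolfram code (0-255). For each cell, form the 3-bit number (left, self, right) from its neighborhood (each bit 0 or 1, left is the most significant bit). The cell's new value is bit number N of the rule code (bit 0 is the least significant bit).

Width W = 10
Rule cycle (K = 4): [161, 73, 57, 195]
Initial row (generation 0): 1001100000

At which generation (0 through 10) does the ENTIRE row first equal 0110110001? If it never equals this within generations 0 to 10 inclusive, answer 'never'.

Gen 0: 1001100000
Gen 1 (rule 161): 0000001111
Gen 2 (rule 73): 1111101001
Gen 3 (rule 57): 1000010100
Gen 4 (rule 195): 0011100001
Gen 5 (rule 161): 1001001100
Gen 6 (rule 73): 0000001101
Gen 7 (rule 57): 1111101010
Gen 8 (rule 195): 0111100000
Gen 9 (rule 161): 0011001111
Gen 10 (rule 73): 1011001001

Answer: never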